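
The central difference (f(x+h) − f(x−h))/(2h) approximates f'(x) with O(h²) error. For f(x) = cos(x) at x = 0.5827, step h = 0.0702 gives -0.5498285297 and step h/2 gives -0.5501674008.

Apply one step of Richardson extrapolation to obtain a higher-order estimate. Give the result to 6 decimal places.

-0.550280

With r = 2 the leading error scales as h^2, so the weight is 2^2 = 4.
2^2×A(h/2) = -2.2006696032; minus A(h) gives -1.6508410735.
(-1.6508410735) ÷ 3 = -0.5502803578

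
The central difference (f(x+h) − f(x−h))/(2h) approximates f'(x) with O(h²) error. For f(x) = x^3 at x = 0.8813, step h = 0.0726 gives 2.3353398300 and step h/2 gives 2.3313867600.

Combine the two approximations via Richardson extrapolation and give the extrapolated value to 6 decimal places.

2.330069

With r = 2 the leading error scales as h^2, so the weight is 2^2 = 4.
4×2.3313867600 = 9.3255470400; 9.3255470400 − 2.3353398300 = 6.9902072100
(4×2.3313867600 − 2.3353398300)/(4 − 1) = 2.3300690700
Correction |R − A(h/2)| = 1.318e-03; gap |A(h/2) − A(h)| = 3.953e-03.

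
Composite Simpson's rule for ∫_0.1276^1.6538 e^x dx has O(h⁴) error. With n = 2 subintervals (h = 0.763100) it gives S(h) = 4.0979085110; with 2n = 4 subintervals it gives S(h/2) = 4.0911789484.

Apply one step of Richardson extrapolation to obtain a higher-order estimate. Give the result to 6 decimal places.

4.090730

Error is O(h^4); halving h shrinks it by 2^4 = 16.
Numerator 16*A(h/2) − A(h) = 16*4.0911789484 − 4.0979085110 = 61.3609546634
Denominator 16 − 1 = 15.
61.3609546634 ÷ 15 = 4.0907303109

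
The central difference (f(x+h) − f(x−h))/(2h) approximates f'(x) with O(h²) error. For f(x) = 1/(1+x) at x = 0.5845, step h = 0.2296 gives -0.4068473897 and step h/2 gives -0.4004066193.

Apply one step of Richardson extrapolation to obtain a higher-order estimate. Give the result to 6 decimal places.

-0.398260

Order 2 gives 2^r = 4 and 2^r − 1 = 3.
4·(-0.4004066193) = -1.6016264772; subtract (-0.4068473897) → -1.1947790875
Denominator 4 − 1 = 3.
So the Richardson estimate is -0.3982596958.
Correction |R − A(h/2)| = 2.147e-03; gap |A(h/2) − A(h)| = 6.441e-03.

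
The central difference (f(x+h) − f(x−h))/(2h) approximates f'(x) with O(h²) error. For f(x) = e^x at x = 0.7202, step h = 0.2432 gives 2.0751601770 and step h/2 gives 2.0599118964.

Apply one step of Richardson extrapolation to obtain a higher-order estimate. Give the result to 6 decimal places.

Leading term ∝ h^2; use weight 4 = 2^2.
Difference of the inputs: 2.0599118964 − 2.0751601770 = -0.0152482806
Divide by 2^2 − 1 = 3: (-0.0152482806)/3 = -0.0050827602
R = 2.0599118964 − 0.0050827602 = 2.0548291362
Correction |R − A(h/2)| = 5.083e-03; gap |A(h/2) − A(h)| = 1.525e-02.

2.054829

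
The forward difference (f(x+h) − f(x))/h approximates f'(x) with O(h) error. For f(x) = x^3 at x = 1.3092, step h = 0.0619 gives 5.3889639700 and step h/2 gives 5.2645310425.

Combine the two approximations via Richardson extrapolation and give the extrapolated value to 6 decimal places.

Method order is 1; weight 2^1 = 2.
Top: 2(5.2645310425) − (5.3889639700) = 5.1400981150
Divide by 2^1 − 1 = 1.
5.1400981150 ÷ 1 = 5.1400981150
Shift from A(h/2): −0.1244329275.

5.140098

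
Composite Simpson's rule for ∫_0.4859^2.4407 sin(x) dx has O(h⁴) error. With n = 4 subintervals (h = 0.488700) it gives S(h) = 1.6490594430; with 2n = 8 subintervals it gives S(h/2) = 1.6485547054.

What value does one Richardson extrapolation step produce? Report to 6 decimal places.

1.648521

Order 4 gives 2^r = 16 and 2^r − 1 = 15.
Difference of the inputs: 1.6485547054 − 1.6490594430 = -0.0005047376
Divide by 2^4 − 1 = 15: (-0.0005047376)/15 = -0.0000336492
R = A(h/2) + (A(h/2) − A(h))/15 = 1.6485547054 − 0.0000336492 = 1.6485210562
Correction |R − A(h/2)| = 3.365e-05; gap |A(h/2) − A(h)| = 5.047e-04.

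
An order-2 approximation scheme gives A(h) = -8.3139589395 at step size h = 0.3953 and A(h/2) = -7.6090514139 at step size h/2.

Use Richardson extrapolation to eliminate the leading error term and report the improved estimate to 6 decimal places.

-7.374082

With r = 2 the leading error scales as h^2, so the weight is 2^2 = 4.
4·(-7.6090514139) = -30.4362056556; (-30.4362056556) − (-8.3139589395) = -22.1222467161
Extrapolated: (-22.1222467161) / 3 = -7.3740822387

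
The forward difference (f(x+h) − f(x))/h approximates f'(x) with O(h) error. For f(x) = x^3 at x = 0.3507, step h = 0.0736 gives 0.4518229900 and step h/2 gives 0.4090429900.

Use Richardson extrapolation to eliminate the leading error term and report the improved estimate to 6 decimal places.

0.366263

r = 1: numerator weight 2, denominator 1.
2 × 0.4090429900 = 0.8180859800; 0.8180859800 − 0.4518229900 = 0.3662629900
Denominator 2 − 1 = 1.
Result: 0.3662629900
Shift from A(h/2): −0.0427800000.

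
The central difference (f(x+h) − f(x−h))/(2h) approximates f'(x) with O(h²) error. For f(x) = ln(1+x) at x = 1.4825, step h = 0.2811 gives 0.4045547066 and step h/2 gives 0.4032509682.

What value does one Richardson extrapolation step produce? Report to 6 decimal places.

Order 2 gives 2^r = 4 and 2^r − 1 = 3.
A(h/2) − A(h) = 0.4032509682 − 0.4045547066 = -0.0013037384
Divide by 2^2 − 1 = 3: (-0.0013037384)/3 = -0.0004345795
R = A(h/2) + (A(h/2) − A(h))/3 = 0.4032509682 − 0.0004345795 = 0.4028163887

0.402816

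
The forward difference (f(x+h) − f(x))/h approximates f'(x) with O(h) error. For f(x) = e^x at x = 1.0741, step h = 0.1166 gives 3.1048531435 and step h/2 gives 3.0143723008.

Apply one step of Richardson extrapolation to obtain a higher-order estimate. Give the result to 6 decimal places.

With r = 1 the leading error scales as h^1, so the weight is 2^1 = 2.
Numerator 2·A(h/2) − A(h) = 2·3.0143723008 − 3.1048531435 = 2.9238914581
(2·3.0143723008 − 3.1048531435)/(2 − 1) = 2.9238914581

2.923891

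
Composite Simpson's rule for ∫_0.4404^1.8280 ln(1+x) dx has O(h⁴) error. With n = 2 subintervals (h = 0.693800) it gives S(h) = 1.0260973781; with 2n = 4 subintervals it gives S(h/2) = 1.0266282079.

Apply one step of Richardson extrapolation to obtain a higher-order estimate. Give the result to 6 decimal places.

Leading term ∝ h^4; use weight 16 = 2^4.
16 × 1.0266282079 = 16.4260513264; subtract 1.0260973781 → 15.3999539483
Extrapolated: 15.3999539483 / 15 = 1.0266635966

1.026664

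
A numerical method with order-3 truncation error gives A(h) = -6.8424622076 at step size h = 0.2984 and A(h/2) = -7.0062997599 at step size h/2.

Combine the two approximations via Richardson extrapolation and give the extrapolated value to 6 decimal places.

-7.029705

Leading term ∝ h^3; use weight 8 = 2^3.
2^3*A(h/2) = -56.0503980792; minus A(h) gives -49.2079358716.
Extrapolated: (-49.2079358716) / 7 = -7.0297051245
Correction |R − A(h/2)| = 2.341e-02; gap |A(h/2) − A(h)| = 1.638e-01.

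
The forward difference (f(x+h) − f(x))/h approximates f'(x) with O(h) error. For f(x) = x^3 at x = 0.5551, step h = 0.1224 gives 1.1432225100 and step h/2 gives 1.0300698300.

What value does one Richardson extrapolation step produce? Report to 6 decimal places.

0.916917

The method has order 1: 2^1 = 2.
Weighted: 2.0601396600 − 1.1432225100 = 0.9169171500
Denominator 2 − 1 = 1.
R = 0.9169171500/1 = 0.9169171500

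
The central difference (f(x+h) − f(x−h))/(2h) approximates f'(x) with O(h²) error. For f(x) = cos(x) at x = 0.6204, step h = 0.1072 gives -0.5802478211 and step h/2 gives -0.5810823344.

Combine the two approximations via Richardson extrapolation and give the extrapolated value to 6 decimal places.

-0.581361

With r = 2 the leading error scales as h^2, so the weight is 2^2 = 4.
A(h/2) − A(h) = -0.5810823344 − (-0.5802478211) = -0.0008345133
Divide by 2^2 − 1 = 3: (-0.0008345133)/3 = -0.0002781711
R = -0.5810823344 − 0.0002781711 = -0.5813605055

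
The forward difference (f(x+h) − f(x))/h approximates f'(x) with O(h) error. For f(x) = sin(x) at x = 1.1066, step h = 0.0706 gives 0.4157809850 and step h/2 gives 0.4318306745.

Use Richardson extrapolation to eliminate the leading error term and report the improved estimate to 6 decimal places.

Method order is 1; weight 2^1 = 2.
Weighted: 0.8636613490 − 0.4157809850 = 0.4478803640
R = 0.4478803640/1 = 0.4478803640

0.447880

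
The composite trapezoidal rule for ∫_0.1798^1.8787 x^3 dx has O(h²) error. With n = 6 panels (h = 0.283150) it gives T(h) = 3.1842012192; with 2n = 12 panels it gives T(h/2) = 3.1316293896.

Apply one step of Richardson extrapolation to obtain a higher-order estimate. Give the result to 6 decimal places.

3.114105

The method has order 2: 2^2 = 4.
Top: 4(3.1316293896) − (3.1842012192) = 9.3423163392
(4*3.1316293896 − 3.1842012192)/(4 − 1) = 3.1141054464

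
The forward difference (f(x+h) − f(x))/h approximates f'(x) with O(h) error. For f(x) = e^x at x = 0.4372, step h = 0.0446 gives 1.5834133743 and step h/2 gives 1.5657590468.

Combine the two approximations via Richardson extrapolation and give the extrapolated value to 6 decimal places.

1.548105

The method has order 1: 2^1 = 2.
2^1·A(h/2) = 3.1315180936; minus A(h) gives 1.5481047193.
Denominator 2 − 1 = 1.
R = 1.5481047193/1 = 1.5481047193
Gap between inputs: 1.765e-02; correction applied: −0.0176543275.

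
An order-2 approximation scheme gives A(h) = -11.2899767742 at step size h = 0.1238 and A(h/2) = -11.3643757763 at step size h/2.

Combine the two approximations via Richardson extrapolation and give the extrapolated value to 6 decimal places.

-11.389175

Leading term ∝ h^2; use weight 4 = 2^2.
Numerator 4*A(h/2) − A(h) = 4*(-11.3643757763) − (-11.2899767742) = -34.1675263310
Divide by 2^2 − 1 = 3.
Result: -11.3891754437
Correction |R − A(h/2)| = 2.480e-02; gap |A(h/2) − A(h)| = 7.440e-02.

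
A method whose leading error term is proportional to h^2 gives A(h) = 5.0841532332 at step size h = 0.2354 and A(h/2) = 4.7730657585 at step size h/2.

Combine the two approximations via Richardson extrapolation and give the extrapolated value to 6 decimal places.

With r = 2 the leading error scales as h^2, so the weight is 2^2 = 4.
2^2*A(h/2) = 19.0922630340; minus A(h) gives 14.0081098008.
(4*4.7730657585 − 5.0841532332)/(4 − 1) = 4.6693699336

4.669370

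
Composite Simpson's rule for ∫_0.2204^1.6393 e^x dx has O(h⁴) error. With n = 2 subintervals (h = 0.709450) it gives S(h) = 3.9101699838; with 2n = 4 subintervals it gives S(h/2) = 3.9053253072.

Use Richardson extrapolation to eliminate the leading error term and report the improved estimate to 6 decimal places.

3.905002

Order 4 gives 2^r = 16 and 2^r − 1 = 15.
16×3.9053253072 − 3.9101699838 = 58.5750349314
R = 58.5750349314/15 = 3.9050023288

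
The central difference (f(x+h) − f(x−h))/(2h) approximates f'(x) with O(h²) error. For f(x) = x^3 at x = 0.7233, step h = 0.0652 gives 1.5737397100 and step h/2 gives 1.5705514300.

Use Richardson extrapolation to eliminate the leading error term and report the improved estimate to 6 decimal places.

The method has order 2: 2^2 = 4.
2^2 × A(h/2) = 6.2822057200; minus A(h) gives 4.7084660100.
4.7084660100 ÷ 3 = 1.5694886700

1.569489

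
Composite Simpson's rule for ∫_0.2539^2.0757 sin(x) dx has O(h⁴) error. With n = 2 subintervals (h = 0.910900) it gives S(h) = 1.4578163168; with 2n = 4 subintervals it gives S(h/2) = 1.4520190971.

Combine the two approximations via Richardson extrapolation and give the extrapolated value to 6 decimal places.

Order 4 gives 2^r = 16 and 2^r − 1 = 15.
16×1.4520190971 − 1.4578163168 = 21.7744892368
Extrapolated: 21.7744892368 / 15 = 1.4516326158
Correction |R − A(h/2)| = 3.865e-04; gap |A(h/2) − A(h)| = 5.797e-03.

1.451633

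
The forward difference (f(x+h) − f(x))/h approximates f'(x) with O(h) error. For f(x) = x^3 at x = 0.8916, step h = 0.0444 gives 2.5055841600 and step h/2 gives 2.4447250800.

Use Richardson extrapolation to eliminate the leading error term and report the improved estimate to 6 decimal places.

r = 1: numerator weight 2, denominator 1.
2^1*A(h/2) = 4.8894501600; minus A(h) gives 2.3838660000.
R = 2.3838660000/1 = 2.3838660000
Gap between inputs: 6.086e-02; correction applied: −0.0608590800.

2.383866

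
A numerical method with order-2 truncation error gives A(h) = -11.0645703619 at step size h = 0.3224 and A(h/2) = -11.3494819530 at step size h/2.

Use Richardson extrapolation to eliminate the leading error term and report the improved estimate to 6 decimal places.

-11.444452

With r = 2 the leading error scales as h^2, so the weight is 2^2 = 4.
4 × (-11.3494819530) = -45.3979278120; (-45.3979278120) − (-11.0645703619) = -34.3333574501
Denominator 4 − 1 = 3.
R = (-34.3333574501)/3 = -11.4444524834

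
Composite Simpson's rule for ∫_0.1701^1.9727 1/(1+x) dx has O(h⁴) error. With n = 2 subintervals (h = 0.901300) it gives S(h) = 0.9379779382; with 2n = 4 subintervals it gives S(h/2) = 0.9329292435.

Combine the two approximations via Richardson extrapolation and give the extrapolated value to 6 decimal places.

Order 4 gives 2^r = 16 and 2^r − 1 = 15.
16*0.9329292435 = 14.9268678960; 14.9268678960 − 0.9379779382 = 13.9888899578
13.9888899578 ÷ 15 = 0.9325926639
Gap between inputs: 5.049e-03; correction applied: −0.0003365796.

0.932593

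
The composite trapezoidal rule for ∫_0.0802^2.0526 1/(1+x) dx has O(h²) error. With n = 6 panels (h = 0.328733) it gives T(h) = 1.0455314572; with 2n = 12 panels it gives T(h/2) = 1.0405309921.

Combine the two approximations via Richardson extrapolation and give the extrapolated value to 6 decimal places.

1.038864

r = 2, so 2^r = 4.
4·1.0405309921 − 1.0455314572 = 3.1165925112
(4·1.0405309921 − 1.0455314572)/(4 − 1) = 1.0388641704
Shift from A(h/2): −0.0016668217.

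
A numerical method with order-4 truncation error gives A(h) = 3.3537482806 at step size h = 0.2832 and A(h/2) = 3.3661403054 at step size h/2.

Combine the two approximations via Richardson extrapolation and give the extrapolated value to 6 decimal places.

Method order is 4; weight 2^4 = 16.
Top: 16(3.3661403054) − (3.3537482806) = 50.5044966058
Denominator 16 − 1 = 15.
50.5044966058 ÷ 15 = 3.3669664404

3.366966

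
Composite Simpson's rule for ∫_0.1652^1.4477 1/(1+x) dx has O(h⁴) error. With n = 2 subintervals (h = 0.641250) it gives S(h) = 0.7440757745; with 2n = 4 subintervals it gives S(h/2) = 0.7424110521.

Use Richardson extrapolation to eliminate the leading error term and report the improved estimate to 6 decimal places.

0.742300

Leading term ∝ h^4; use weight 16 = 2^4.
16 × 0.7424110521 = 11.8785768336; subtract 0.7440757745 → 11.1345010591
(16 × 0.7424110521 − 0.7440757745)/(16 − 1) = 0.7423000706
Correction |R − A(h/2)| = 1.110e-04; gap |A(h/2) − A(h)| = 1.665e-03.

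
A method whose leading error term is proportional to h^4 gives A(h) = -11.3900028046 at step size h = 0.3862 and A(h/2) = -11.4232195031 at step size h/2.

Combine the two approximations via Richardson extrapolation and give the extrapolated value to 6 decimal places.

-11.425434

r = 4, so 2^r = 16.
A(h/2) − A(h) = -11.4232195031 − (-11.3900028046) = -0.0332166985
Correction (A(h/2) − A(h))/(16 − 1) = (-0.0332166985)/15 = -0.0022144466
R = A(h/2) + (A(h/2) − A(h))/15 = -11.4232195031 − 0.0022144466 = -11.4254339497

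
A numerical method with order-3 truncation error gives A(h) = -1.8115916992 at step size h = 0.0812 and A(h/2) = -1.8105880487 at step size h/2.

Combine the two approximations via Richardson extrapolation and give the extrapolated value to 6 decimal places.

Error is O(h^3); halving h shrinks it by 2^3 = 8.
8·(-1.8105880487) = -14.4847043896; subtract (-1.8115916992) → -12.6731126904
Divide by 2^3 − 1 = 7.
(-12.6731126904) ÷ 7 = -1.8104446701

-1.810445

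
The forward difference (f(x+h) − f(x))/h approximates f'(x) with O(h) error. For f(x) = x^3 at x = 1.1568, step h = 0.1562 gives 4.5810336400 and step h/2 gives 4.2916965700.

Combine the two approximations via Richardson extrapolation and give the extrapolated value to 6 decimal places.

4.002359

r = 1, so 2^r = 2.
Top: 2(4.2916965700) − (4.5810336400) = 4.0023595000
Extrapolated: 4.0023595000 / 1 = 4.0023595000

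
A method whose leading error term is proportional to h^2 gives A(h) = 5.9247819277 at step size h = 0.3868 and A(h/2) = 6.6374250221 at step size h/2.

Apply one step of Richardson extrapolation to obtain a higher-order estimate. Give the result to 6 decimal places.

r = 2: numerator weight 4, denominator 3.
Numerator 4·A(h/2) − A(h) = 4·6.6374250221 − 5.9247819277 = 20.6249181607
Denominator 4 − 1 = 3.
(4·6.6374250221 − 5.9247819277)/(4 − 1) = 6.8749727202

6.874973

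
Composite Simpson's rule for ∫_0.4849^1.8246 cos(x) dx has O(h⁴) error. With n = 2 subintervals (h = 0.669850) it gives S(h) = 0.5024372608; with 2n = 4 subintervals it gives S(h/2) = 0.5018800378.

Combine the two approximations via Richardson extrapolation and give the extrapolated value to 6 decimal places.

0.501843

Method order is 4; weight 2^4 = 16.
Top: 16(0.5018800378) − (0.5024372608) = 7.5276433440
Extrapolated: 7.5276433440 / 15 = 0.5018428896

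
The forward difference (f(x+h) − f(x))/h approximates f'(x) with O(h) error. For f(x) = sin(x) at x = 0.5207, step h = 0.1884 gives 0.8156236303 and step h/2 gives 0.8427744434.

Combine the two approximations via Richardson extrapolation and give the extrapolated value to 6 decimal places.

Method order is 1; weight 2^1 = 2.
Difference of the inputs: 0.8427744434 − 0.8156236303 = 0.0271508131
Correction (A(h/2) − A(h))/(2 − 1) = 0.0271508131/1 = 0.0271508131
R = 0.8427744434 + 0.0271508131 = 0.8699252565
Shift from A(h/2): +0.0271508131.

0.869925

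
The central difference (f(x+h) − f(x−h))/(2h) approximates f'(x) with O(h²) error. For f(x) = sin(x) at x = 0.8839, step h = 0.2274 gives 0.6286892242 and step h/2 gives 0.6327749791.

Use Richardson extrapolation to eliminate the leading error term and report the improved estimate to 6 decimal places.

Leading term ∝ h^2; use weight 4 = 2^2.
4 × 0.6327749791 = 2.5310999164; 2.5310999164 − 0.6286892242 = 1.9024106922
Denominator 4 − 1 = 3.
Result: 0.6341368974

0.634137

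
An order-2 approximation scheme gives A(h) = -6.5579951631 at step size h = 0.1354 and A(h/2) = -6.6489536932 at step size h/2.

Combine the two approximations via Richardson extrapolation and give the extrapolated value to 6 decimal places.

-6.679273

r = 2, so 2^r = 4.
Weighted: (-26.5958147728) − (-6.5579951631) = -20.0378196097
Denominator 4 − 1 = 3.
Extrapolated: (-20.0378196097) / 3 = -6.6792732032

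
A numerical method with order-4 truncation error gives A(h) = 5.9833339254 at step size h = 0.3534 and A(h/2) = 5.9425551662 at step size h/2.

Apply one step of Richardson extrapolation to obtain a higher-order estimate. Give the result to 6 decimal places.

r = 4: numerator weight 16, denominator 15.
Numerator 16·A(h/2) − A(h) = 16·5.9425551662 − 5.9833339254 = 89.0975487338
Denominator 16 − 1 = 15.
R = 89.0975487338/15 = 5.9398365823
Gap between inputs: 4.078e-02; correction applied: −0.0027185839.

5.939837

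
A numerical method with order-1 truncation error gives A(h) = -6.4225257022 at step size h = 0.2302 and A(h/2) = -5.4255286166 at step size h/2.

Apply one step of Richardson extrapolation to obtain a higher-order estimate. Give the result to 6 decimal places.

-4.428532

Method order is 1; weight 2^1 = 2.
Difference of the inputs: -5.4255286166 − (-6.4225257022) = 0.9969970856
Divide by 2^1 − 1 = 1: 0.9969970856/1 = 0.9969970856
R = A(h/2) + (A(h/2) − A(h))/1 = -5.4255286166 + 0.9969970856 = -4.4285315310
Correction |R − A(h/2)| = 9.970e-01; gap |A(h/2) − A(h)| = 9.970e-01.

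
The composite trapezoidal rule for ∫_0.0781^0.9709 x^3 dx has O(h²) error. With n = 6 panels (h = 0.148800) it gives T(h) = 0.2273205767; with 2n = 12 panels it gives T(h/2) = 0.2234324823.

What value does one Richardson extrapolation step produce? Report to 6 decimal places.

0.222136

Leading term ∝ h^2; use weight 4 = 2^2.
4×0.2234324823 = 0.8937299292; subtract 0.2273205767 → 0.6664093525
Denominator 4 − 1 = 3.
0.6664093525 ÷ 3 = 0.2221364508
Shift from A(h/2): −0.0012960315.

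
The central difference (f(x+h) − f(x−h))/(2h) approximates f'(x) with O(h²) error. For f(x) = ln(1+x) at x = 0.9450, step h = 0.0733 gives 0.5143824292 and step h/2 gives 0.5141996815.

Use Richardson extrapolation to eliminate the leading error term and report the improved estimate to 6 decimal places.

0.514139

r = 2: numerator weight 4, denominator 3.
Difference of the inputs: 0.5141996815 − 0.5143824292 = -0.0001827477
Correction (A(h/2) − A(h))/(4 − 1) = (-0.0001827477)/3 = -0.0000609159
R = 0.5141996815 − 0.0000609159 = 0.5141387656
Shift from A(h/2): −0.0000609159.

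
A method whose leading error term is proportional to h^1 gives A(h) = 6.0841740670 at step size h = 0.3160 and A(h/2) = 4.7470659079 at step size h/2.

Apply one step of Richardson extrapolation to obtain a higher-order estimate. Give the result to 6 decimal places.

r = 1, so 2^r = 2.
2×4.7470659079 − 6.0841740670 = 3.4099577488
Divide by 2^1 − 1 = 1.
Extrapolated: 3.4099577488 / 1 = 3.4099577488
Correction |R − A(h/2)| = 1.337e+00; gap |A(h/2) − A(h)| = 1.337e+00.

3.409958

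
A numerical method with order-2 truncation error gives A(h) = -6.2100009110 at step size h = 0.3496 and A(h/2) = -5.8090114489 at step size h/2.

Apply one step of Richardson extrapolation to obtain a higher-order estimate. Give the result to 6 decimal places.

-5.675348

The method has order 2: 2^2 = 4.
2^2 × A(h/2) = -23.2360457956; minus A(h) gives -17.0260448846.
Denominator 4 − 1 = 3.
So the Richardson estimate is -5.6753482949.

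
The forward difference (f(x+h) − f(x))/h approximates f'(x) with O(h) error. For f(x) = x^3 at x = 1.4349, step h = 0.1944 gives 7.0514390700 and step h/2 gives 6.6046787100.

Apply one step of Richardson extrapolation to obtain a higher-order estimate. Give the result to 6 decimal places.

With r = 1 the leading error scales as h^1, so the weight is 2^1 = 2.
Numerator 2*A(h/2) − A(h) = 2*6.6046787100 − 7.0514390700 = 6.1579183500
Extrapolated: 6.1579183500 / 1 = 6.1579183500
Shift from A(h/2): −0.4467603600.

6.157918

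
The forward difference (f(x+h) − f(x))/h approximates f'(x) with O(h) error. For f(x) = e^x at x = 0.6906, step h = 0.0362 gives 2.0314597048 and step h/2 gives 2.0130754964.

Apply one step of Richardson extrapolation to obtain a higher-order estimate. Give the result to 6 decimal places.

With r = 1 the leading error scales as h^1, so the weight is 2^1 = 2.
A(h/2) − A(h) = 2.0130754964 − 2.0314597048 = -0.0183842084
Correction (A(h/2) − A(h))/(2 − 1) = (-0.0183842084)/1 = -0.0183842084
R = 2.0130754964 − 0.0183842084 = 1.9946912880
Gap between inputs: 1.838e-02; correction applied: −0.0183842084.

1.994691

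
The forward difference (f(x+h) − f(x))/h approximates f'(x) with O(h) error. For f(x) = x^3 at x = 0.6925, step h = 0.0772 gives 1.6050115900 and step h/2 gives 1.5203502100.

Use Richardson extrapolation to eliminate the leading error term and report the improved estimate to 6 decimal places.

1.435689

Order 1 gives 2^r = 2 and 2^r − 1 = 1.
2·1.5203502100 = 3.0407004200; subtract 1.6050115900 → 1.4356888300
(2·1.5203502100 − 1.6050115900)/(2 − 1) = 1.4356888300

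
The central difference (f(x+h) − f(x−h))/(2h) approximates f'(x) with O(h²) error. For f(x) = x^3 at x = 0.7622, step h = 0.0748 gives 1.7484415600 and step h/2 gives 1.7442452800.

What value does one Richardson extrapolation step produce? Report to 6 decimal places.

The method has order 2: 2^2 = 4.
4·1.7442452800 = 6.9769811200; subtract 1.7484415600 → 5.2285395600
(4·1.7442452800 − 1.7484415600)/(4 − 1) = 1.7428465200
Shift from A(h/2): −0.0013987600.

1.742847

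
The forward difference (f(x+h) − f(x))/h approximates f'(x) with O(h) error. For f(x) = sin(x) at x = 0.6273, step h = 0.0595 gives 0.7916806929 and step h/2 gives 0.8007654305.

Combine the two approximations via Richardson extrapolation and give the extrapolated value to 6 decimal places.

Leading term ∝ h^1; use weight 2 = 2^1.
2 × 0.8007654305 = 1.6015308610; subtract 0.7916806929 → 0.8098501681
Extrapolated: 0.8098501681 / 1 = 0.8098501681

0.809850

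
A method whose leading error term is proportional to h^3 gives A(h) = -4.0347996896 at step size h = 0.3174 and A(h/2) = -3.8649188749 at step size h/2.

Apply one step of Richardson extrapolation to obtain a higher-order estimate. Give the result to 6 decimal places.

-3.840650

Error is O(h^3); halving h shrinks it by 2^3 = 8.
Numerator 8 × A(h/2) − A(h) = 8 × (-3.8649188749) − (-4.0347996896) = -26.8845513096
Divide by 2^3 − 1 = 7.
Result: -3.8406501871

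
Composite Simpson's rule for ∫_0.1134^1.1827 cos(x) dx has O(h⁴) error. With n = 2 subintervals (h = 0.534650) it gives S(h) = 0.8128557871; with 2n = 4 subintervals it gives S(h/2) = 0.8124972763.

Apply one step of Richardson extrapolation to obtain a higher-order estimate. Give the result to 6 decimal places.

With r = 4 the leading error scales as h^4, so the weight is 2^4 = 16.
16·0.8124972763 − 0.8128557871 = 12.1871006337
Extrapolated: 12.1871006337 / 15 = 0.8124733756

0.812473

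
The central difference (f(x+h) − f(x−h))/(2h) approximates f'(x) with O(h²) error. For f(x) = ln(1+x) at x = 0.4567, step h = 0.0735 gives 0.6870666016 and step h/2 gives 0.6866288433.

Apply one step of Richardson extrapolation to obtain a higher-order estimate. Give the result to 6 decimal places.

r = 2: numerator weight 4, denominator 3.
Top: 4(0.6866288433) − (0.6870666016) = 2.0594487716
Denominator 4 − 1 = 3.
R = 2.0594487716/3 = 0.6864829239

0.686483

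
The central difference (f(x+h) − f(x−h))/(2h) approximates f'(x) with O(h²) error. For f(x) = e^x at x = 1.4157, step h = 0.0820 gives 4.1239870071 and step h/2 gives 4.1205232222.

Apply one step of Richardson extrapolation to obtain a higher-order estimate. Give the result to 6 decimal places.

4.119369

Method order is 2; weight 2^2 = 4.
Weighted: 16.4820928888 − 4.1239870071 = 12.3581058817
Denominator 4 − 1 = 3.
12.3581058817 ÷ 3 = 4.1193686272
Correction |R − A(h/2)| = 1.155e-03; gap |A(h/2) − A(h)| = 3.464e-03.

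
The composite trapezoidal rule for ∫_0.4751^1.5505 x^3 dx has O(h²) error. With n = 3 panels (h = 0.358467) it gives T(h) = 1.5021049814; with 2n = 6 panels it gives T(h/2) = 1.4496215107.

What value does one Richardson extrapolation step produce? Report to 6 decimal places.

1.432127

r = 2, so 2^r = 4.
4 × 1.4496215107 − 1.5021049814 = 4.2963810614
Divide by 2^2 − 1 = 3.
Extrapolated: 4.2963810614 / 3 = 1.4321270205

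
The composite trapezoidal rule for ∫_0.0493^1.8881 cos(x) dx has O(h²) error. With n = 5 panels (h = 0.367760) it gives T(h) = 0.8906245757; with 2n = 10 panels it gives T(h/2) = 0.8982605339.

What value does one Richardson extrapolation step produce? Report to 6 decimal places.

0.900806

Leading term ∝ h^2; use weight 4 = 2^2.
4 × 0.8982605339 = 3.5930421356; subtract 0.8906245757 → 2.7024175599
Denominator 4 − 1 = 3.
So the Richardson estimate is 0.9008058533.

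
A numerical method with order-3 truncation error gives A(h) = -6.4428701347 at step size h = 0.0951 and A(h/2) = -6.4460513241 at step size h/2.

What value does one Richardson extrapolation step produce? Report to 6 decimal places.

-6.446506

With r = 3 the leading error scales as h^3, so the weight is 2^3 = 8.
8·(-6.4460513241) − (-6.4428701347) = -45.1255404581
Denominator 8 − 1 = 7.
Extrapolated: (-45.1255404581) / 7 = -6.4465057797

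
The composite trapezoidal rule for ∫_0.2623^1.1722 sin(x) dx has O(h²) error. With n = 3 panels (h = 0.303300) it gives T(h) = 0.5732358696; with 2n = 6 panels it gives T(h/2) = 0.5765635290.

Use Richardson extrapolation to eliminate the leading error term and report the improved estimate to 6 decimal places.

Method order is 2; weight 2^2 = 4.
Difference of the inputs: 0.5765635290 − 0.5732358696 = 0.0033276594
Correction (A(h/2) − A(h))/(4 − 1) = 0.0033276594/3 = 0.0011092198
R = 0.5765635290 + 0.0011092198 = 0.5776727488
Gap between inputs: 3.328e-03; correction applied: +0.0011092198.

0.577673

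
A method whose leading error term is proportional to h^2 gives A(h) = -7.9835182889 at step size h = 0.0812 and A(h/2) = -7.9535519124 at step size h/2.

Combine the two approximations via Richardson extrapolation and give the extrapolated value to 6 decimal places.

-7.943563

Order 2 gives 2^r = 4 and 2^r − 1 = 3.
Top: 4(-7.9535519124) − (-7.9835182889) = -23.8306893607
Denominator 4 − 1 = 3.
Result: -7.9435631202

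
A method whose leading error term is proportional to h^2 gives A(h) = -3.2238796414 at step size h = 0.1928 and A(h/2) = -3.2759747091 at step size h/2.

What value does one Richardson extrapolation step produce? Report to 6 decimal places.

-3.293340

Method order is 2; weight 2^2 = 4.
4*(-3.2759747091) = -13.1038988364; (-13.1038988364) − (-3.2238796414) = -9.8800191950
Denominator 4 − 1 = 3.
R = (-9.8800191950)/3 = -3.2933397317
Gap between inputs: 5.210e-02; correction applied: −0.0173650226.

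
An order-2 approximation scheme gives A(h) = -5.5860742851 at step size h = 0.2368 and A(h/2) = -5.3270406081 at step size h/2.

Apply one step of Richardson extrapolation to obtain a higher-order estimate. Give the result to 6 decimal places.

-5.240696

r = 2, so 2^r = 4.
Top: 4(-5.3270406081) − (-5.5860742851) = -15.7220881473
(-15.7220881473) ÷ 3 = -5.2406960491
Gap between inputs: 2.590e-01; correction applied: +0.0863445590.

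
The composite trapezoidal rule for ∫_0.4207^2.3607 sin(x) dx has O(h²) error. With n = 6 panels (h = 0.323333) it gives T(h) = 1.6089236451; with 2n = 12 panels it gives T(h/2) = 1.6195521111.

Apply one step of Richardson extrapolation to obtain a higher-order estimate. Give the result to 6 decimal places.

Leading term ∝ h^2; use weight 4 = 2^2.
Top: 4(1.6195521111) − (1.6089236451) = 4.8692847993
Denominator 4 − 1 = 3.
So the Richardson estimate is 1.6230949331.

1.623095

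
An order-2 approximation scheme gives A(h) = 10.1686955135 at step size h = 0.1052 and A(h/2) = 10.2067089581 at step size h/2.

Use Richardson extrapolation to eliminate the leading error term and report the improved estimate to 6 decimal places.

Error is O(h^2); halving h shrinks it by 2^2 = 4.
A(h/2) − A(h) = 10.2067089581 − 10.1686955135 = 0.0380134446
Correction (A(h/2) − A(h))/(4 − 1) = 0.0380134446/3 = 0.0126711482
R = A(h/2) + (A(h/2) − A(h))/3 = 10.2067089581 + 0.0126711482 = 10.2193801063

10.219380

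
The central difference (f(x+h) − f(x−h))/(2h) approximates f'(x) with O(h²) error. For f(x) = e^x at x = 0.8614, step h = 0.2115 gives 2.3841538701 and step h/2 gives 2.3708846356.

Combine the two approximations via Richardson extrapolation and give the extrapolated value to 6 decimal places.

2.366462

With r = 2 the leading error scales as h^2, so the weight is 2^2 = 4.
Numerator 4 × A(h/2) − A(h) = 4 × 2.3708846356 − 2.3841538701 = 7.0993846723
Denominator 4 − 1 = 3.
So the Richardson estimate is 2.3664615574.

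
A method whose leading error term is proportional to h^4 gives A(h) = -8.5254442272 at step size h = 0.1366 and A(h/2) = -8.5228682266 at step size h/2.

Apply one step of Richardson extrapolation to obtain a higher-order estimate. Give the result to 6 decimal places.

-8.522696

With r = 4 the leading error scales as h^4, so the weight is 2^4 = 16.
16*(-8.5228682266) − (-8.5254442272) = -127.8404473984
Extrapolated: (-127.8404473984) / 15 = -8.5226964932
Correction |R − A(h/2)| = 1.717e-04; gap |A(h/2) − A(h)| = 2.576e-03.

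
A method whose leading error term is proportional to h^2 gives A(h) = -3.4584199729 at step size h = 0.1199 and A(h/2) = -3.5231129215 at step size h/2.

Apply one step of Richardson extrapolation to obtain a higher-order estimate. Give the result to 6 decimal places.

-3.544677

Order 2 gives 2^r = 4 and 2^r − 1 = 3.
4 × (-3.5231129215) − (-3.4584199729) = -10.6340317131
Extrapolated: (-10.6340317131) / 3 = -3.5446772377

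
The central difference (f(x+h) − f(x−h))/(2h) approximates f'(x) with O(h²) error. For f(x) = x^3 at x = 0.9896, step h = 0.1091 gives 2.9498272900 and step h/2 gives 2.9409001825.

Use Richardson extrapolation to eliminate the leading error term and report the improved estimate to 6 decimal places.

Method order is 2; weight 2^2 = 4.
4×2.9409001825 = 11.7636007300; 11.7636007300 − 2.9498272900 = 8.8137734400
Denominator 4 − 1 = 3.
Result: 2.9379244800

2.937924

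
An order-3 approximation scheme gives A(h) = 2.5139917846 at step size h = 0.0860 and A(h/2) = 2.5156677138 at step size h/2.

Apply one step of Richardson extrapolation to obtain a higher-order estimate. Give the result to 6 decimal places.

r = 3: numerator weight 8, denominator 7.
8*2.5156677138 = 20.1253417104; subtract 2.5139917846 → 17.6113499258
Extrapolated: 17.6113499258 / 7 = 2.5159071323
Correction |R − A(h/2)| = 2.394e-04; gap |A(h/2) − A(h)| = 1.676e-03.

2.515907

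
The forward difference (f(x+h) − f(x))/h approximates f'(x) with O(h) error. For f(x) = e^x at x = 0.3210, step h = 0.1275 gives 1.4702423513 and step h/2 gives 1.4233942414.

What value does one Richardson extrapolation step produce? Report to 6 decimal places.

Leading term ∝ h^1; use weight 2 = 2^1.
2^1*A(h/2) = 2.8467884828; minus A(h) gives 1.3765461315.
Divide by 2^1 − 1 = 1.
So the Richardson estimate is 1.3765461315.

1.376546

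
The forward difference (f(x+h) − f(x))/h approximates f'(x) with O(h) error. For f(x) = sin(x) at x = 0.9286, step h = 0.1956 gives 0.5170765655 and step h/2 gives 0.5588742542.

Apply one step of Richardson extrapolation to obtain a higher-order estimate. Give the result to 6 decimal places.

Method order is 1; weight 2^1 = 2.
Difference of the inputs: 0.5588742542 − 0.5170765655 = 0.0417976887
Divide by 2^1 − 1 = 1: 0.0417976887/1 = 0.0417976887
R = 0.5588742542 + 0.0417976887 = 0.6006719429
Gap between inputs: 4.180e-02; correction applied: +0.0417976887.

0.600672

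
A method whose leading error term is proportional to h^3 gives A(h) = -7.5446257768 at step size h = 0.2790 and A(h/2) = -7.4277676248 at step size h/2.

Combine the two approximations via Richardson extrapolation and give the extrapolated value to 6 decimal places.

Method order is 3; weight 2^3 = 8.
8·(-7.4277676248) = -59.4221409984; subtract (-7.5446257768) → -51.8775152216
R = (-51.8775152216)/7 = -7.4110736031
Correction |R − A(h/2)| = 1.669e-02; gap |A(h/2) − A(h)| = 1.169e-01.

-7.411074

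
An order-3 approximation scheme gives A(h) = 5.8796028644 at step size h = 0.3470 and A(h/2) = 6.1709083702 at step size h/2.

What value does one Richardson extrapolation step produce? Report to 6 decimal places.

r = 3: numerator weight 8, denominator 7.
Difference of the inputs: 6.1709083702 − 5.8796028644 = 0.2913055058
Divide by 2^3 − 1 = 7: 0.2913055058/7 = 0.0416150723
R = A(h/2) + (A(h/2) − A(h))/7 = 6.1709083702 + 0.0416150723 = 6.2125234425

6.212523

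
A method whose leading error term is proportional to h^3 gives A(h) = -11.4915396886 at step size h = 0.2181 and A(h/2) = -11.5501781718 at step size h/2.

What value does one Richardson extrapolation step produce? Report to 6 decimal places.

The method has order 3: 2^3 = 8.
A(h/2) − A(h) = -11.5501781718 − (-11.4915396886) = -0.0586384832
Correction (A(h/2) − A(h))/(8 − 1) = (-0.0586384832)/7 = -0.0083769262
R = A(h/2) + (A(h/2) − A(h))/7 = -11.5501781718 − 0.0083769262 = -11.5585550980

-11.558555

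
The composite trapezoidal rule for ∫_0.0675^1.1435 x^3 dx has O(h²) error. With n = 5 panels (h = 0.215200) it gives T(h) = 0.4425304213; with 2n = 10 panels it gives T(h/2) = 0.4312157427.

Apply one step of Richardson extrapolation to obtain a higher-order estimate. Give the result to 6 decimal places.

Leading term ∝ h^2; use weight 4 = 2^2.
4·0.4312157427 = 1.7248629708; subtract 0.4425304213 → 1.2823325495
Divide by 2^2 − 1 = 3.
So the Richardson estimate is 0.4274441832.
Correction |R − A(h/2)| = 3.772e-03; gap |A(h/2) − A(h)| = 1.131e-02.

0.427444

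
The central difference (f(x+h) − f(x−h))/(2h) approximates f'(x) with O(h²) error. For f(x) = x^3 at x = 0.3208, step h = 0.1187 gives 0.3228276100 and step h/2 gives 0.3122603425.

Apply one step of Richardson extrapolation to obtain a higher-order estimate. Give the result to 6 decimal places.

0.308738

r = 2, so 2^r = 4.
Top: 4(0.3122603425) − (0.3228276100) = 0.9262137600
Extrapolated: 0.9262137600 / 3 = 0.3087379200
Correction |R − A(h/2)| = 3.522e-03; gap |A(h/2) − A(h)| = 1.057e-02.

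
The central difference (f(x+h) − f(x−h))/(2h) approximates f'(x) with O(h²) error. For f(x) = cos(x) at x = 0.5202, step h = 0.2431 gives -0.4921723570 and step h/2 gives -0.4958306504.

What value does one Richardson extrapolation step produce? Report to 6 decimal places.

r = 2, so 2^r = 4.
4 × (-0.4958306504) = -1.9833226016; (-1.9833226016) − (-0.4921723570) = -1.4911502446
(4 × (-0.4958306504) − (-0.4921723570))/(4 − 1) = -0.4970500815
Shift from A(h/2): −0.0012194311.

-0.497050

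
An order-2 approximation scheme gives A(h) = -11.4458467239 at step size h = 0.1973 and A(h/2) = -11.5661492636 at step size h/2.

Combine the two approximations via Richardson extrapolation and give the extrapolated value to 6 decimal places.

With r = 2 the leading error scales as h^2, so the weight is 2^2 = 4.
4 × (-11.5661492636) = -46.2645970544; subtract (-11.4458467239) → -34.8187503305
Divide by 2^2 − 1 = 3.
(4 × (-11.5661492636) − (-11.4458467239))/(4 − 1) = -11.6062501102

-11.606250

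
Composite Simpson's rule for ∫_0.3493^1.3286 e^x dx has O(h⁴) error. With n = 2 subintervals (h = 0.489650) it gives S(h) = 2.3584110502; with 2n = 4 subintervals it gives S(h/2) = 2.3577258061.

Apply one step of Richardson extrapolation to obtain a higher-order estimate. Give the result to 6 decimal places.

2.357680

Error is O(h^4); halving h shrinks it by 2^4 = 16.
16 × 2.3577258061 = 37.7236128976; subtract 2.3584110502 → 35.3652018474
Divide by 2^4 − 1 = 15.
R = 35.3652018474/15 = 2.3576801232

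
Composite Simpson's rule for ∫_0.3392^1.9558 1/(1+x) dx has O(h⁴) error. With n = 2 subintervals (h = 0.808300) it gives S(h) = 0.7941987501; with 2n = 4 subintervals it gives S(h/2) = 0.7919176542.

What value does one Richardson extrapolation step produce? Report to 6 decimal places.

r = 4, so 2^r = 16.
16×0.7919176542 = 12.6706824672; 12.6706824672 − 0.7941987501 = 11.8764837171
(16×0.7919176542 − 0.7941987501)/(16 − 1) = 0.7917655811
Correction |R − A(h/2)| = 1.521e-04; gap |A(h/2) − A(h)| = 2.281e-03.

0.791766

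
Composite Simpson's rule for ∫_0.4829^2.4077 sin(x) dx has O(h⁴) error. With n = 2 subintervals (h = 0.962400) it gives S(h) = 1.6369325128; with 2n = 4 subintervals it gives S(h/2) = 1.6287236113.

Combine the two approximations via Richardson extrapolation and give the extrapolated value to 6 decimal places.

Order 4 gives 2^r = 16 and 2^r − 1 = 15.
Numerator 16*A(h/2) − A(h) = 16*1.6287236113 − 1.6369325128 = 24.4226452680
Extrapolated: 24.4226452680 / 15 = 1.6281763512
Gap between inputs: 8.209e-03; correction applied: −0.0005472601.

1.628176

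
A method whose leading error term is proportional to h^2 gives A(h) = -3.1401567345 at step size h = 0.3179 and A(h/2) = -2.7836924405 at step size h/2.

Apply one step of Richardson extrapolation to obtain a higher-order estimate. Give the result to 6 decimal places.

r = 2: numerator weight 4, denominator 3.
2^2·A(h/2) = -11.1347697620; minus A(h) gives -7.9946130275.
Divide by 2^2 − 1 = 3.
(-7.9946130275) ÷ 3 = -2.6648710092

-2.664871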